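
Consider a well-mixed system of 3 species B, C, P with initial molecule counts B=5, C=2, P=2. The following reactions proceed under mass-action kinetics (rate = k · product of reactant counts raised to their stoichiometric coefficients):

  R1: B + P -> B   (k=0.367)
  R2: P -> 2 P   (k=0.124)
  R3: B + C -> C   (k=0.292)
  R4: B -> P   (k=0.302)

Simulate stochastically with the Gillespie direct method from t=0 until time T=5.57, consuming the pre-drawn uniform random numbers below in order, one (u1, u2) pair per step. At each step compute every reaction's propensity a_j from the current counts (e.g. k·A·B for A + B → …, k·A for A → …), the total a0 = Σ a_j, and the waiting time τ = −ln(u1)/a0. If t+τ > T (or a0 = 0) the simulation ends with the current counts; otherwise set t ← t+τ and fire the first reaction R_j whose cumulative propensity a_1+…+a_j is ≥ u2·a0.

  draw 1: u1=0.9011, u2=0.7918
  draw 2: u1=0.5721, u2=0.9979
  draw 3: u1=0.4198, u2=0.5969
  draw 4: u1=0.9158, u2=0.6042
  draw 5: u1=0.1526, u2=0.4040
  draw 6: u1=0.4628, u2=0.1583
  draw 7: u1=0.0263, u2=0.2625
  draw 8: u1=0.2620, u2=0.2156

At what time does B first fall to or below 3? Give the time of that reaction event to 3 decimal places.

t=0.000: B=5 C=2 P=2
Draw 1: a1=3.670, a2=0.248, a3=2.920, a4=1.510, a0=8.348; τ=−ln(0.9011)/8.348=0.012 → t=0.012; u2·a0=0.7918·8.348=6.610; a1+a2=3.918 < 6.610 ≤ a1+…+a3=6.838 → R3 fires; B=4 C=2 P=2
Draw 2: a1=2.936, a2=0.248, a3=2.336, a4=1.208, a0=6.728; τ=−ln(0.5721)/6.728=0.083 → t=0.095; u2·a0=0.9979·6.728=6.714; a1+…+a3=5.520 < 6.714 ≤ a1+…+a4=6.728 → R4 fires; B=3 C=2 P=3
Draw 3: a1=3.303, a2=0.372, a3=1.752, a4=0.906, a0=6.333; τ=−ln(0.4198)/6.333=0.137 → t=0.233; u2·a0=0.5969·6.333=3.780; a1+a2=3.675 < 3.780 ≤ a1+…+a3=5.427 → R3 fires; B=2 C=2 P=3
Draw 4: a1=2.202, a2=0.372, a3=1.168, a4=0.604, a0=4.346; τ=−ln(0.9158)/4.346=0.020 → t=0.253; u2·a0=0.6042·4.346=2.626; a1+a2=2.574 < 2.626 ≤ a1+…+a3=3.742 → R3 fires; B=1 C=2 P=3
Draw 5: a1=1.101, a2=0.372, a3=0.584, a4=0.302, a0=2.359; τ=−ln(0.1526)/2.359=0.797 → t=1.050; u2·a0=0.4040·2.359=0.953 ≤ a1=1.101 → R1 fires; B=1 C=2 P=2
Draw 6: a1=0.734, a2=0.248, a3=0.584, a4=0.302, a0=1.868; τ=−ln(0.4628)/1.868=0.412 → t=1.462; u2·a0=0.1583·1.868=0.296 ≤ a1=0.734 → R1 fires; B=1 C=2 P=1
Draw 7: a1=0.367, a2=0.124, a3=0.584, a4=0.302, a0=1.377; τ=−ln(0.0263)/1.377=2.642 → t=4.104; u2·a0=0.2625·1.377=0.361 ≤ a1=0.367 → R1 fires; B=1 C=2 P=0
Draw 8: a1=0.000, a2=0.000, a3=0.584, a4=0.302, a0=0.886; τ=−ln(0.2620)/0.886=1.512 → t=5.616 > T=5.57: stop.
B first becomes ≤ 3 when it reaches 3 at the event at t=0.095.

Threshold first reached at t = 0.095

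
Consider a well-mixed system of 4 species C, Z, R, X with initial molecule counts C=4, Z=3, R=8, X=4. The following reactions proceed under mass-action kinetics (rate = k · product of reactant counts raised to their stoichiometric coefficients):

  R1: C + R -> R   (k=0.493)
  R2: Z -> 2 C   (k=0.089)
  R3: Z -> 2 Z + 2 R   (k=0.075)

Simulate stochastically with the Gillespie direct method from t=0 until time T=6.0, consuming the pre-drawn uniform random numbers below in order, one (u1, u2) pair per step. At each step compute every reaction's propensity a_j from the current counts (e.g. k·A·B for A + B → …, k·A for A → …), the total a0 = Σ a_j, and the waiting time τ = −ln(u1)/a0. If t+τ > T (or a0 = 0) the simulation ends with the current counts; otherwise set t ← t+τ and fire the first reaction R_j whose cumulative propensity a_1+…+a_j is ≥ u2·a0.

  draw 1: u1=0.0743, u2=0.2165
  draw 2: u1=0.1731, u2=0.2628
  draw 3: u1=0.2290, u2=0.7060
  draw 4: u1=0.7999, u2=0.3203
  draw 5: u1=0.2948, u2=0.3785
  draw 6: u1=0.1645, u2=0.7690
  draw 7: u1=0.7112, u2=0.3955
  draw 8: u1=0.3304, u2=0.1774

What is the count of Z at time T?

t=0.000: C=4 Z=3 R=8 X=4
Draw 1: a1=15.776, a2=0.267, a3=0.225, a0=16.268; τ=−ln(0.0743)/16.268=0.160 → t=0.160; u2·a0=0.2165·16.268=3.522 ≤ a1=15.776 → R1 fires; C=3 Z=3 R=8 X=4
Draw 2: a1=11.832, a2=0.267, a3=0.225, a0=12.324; τ=−ln(0.1731)/12.324=0.142 → t=0.302; u2·a0=0.2628·12.324=3.239 ≤ a1=11.832 → R1 fires; C=2 Z=3 R=8 X=4
Draw 3: a1=7.888, a2=0.267, a3=0.225, a0=8.380; τ=−ln(0.2290)/8.380=0.176 → t=0.478; u2·a0=0.7060·8.380=5.916 ≤ a1=7.888 → R1 fires; C=1 Z=3 R=8 X=4
Draw 4: a1=3.944, a2=0.267, a3=0.225, a0=4.436; τ=−ln(0.7999)/4.436=0.050 → t=0.528; u2·a0=0.3203·4.436=1.421 ≤ a1=3.944 → R1 fires; C=0 Z=3 R=8 X=4
Draw 5: a1=0.000, a2=0.267, a3=0.225, a0=0.492; τ=−ln(0.2948)/0.492=2.483 → t=3.011; u2·a0=0.3785·0.492=0.186; a1=0.000 < 0.186 ≤ a1+a2=0.267 → R2 fires; C=2 Z=2 R=8 X=4
Draw 6: a1=7.888, a2=0.178, a3=0.150, a0=8.216; τ=−ln(0.1645)/8.216=0.220 → t=3.231; u2·a0=0.7690·8.216=6.318 ≤ a1=7.888 → R1 fires; C=1 Z=2 R=8 X=4
Draw 7: a1=3.944, a2=0.178, a3=0.150, a0=4.272; τ=−ln(0.7112)/4.272=0.080 → t=3.310; u2·a0=0.3955·4.272=1.690 ≤ a1=3.944 → R1 fires; C=0 Z=2 R=8 X=4
Draw 8: a1=0.000, a2=0.178, a3=0.150, a0=0.328; τ=−ln(0.3304)/0.328=3.376 → t=6.687 > T=6.0: stop.
Read off Z at T=6.0: 2

Z at T = 2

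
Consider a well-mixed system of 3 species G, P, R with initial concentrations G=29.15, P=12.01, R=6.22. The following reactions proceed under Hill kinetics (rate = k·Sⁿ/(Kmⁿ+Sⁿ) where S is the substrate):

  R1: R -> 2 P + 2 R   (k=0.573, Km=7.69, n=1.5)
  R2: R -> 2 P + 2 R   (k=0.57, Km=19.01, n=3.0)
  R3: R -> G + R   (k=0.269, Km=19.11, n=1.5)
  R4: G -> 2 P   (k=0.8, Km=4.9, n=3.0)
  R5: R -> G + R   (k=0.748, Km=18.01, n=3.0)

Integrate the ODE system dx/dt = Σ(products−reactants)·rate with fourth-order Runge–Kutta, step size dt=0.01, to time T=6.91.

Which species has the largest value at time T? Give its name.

RK4 with dt=0.01: 691 steps to T=6.91. Trajectory (selected grid times):
t=0.00: G=29.15 P=12.01 R=6.22
t=0.77: G=28.59 P=13.64 R=6.42
t=1.54: G=28.04 P=15.29 R=6.63
t=2.30: G=27.50 P=16.93 R=6.85
t=3.07: G=26.96 P=18.60 R=7.07
t=3.84: G=26.42 P=20.29 R=7.31
t=4.61: G=25.88 P=22.00 R=7.55
t=5.37: G=25.36 P=23.69 R=7.79
t=6.14: G=24.84 P=25.42 R=8.04
t=6.91: G=24.32 P=27.17 R=8.31
At T=6.91: G=24.32 P=27.17 R=8.31; the largest is P.

Dominant species at T: P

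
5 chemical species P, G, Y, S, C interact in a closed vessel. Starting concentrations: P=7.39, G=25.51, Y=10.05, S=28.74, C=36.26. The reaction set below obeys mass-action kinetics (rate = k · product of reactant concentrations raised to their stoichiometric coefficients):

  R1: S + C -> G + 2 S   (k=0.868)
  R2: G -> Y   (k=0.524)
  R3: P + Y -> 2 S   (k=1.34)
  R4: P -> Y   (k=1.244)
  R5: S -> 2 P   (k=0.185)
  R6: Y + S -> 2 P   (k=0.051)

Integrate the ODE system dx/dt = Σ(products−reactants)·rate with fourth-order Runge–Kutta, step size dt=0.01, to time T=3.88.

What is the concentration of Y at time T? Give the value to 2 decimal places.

RK4 with dt=0.01: 388 steps to T=3.88. Trajectory (selected grid times):
t=0.00: P=7.39 G=25.51 Y=10.05 S=28.74 C=36.26
t=0.43: P=10.25 G=49.69 Y=2.26 S=88.15 C=0.00
t=0.86: P=13.81 G=39.66 Y=1.64 S=102.84 C=0.00
t=1.29: P=17.05 G=31.66 Y=1.33 S=116.64 C=0.00
t=1.72: P=20.17 G=25.27 Y=1.15 S=129.90 C=0.00
t=2.16: P=23.27 G=20.07 Y=1.03 S=143.24 C=0.00
t=2.59: P=26.24 G=16.02 Y=0.95 S=156.31 C=0.00
t=3.02: P=29.17 G=12.79 Y=0.90 S=169.62 C=0.00
t=3.45: P=32.10 G=10.21 Y=0.87 S=183.34 C=0.00
t=3.88: P=35.07 G=8.15 Y=0.84 S=197.61 C=0.00
Read off Y at T=3.88: 0.84

Y at T = 0.84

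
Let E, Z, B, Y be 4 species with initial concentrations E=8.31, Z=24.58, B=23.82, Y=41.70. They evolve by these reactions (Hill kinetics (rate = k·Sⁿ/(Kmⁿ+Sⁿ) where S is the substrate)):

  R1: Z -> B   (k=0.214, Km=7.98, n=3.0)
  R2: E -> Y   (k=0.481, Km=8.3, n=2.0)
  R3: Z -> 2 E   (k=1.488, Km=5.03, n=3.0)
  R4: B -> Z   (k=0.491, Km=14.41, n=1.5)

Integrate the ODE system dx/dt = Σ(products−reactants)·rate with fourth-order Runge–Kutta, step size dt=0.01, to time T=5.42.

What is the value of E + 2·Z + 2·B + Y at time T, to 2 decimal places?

Check how each reaction changes W = E + 2·Z + 2·B + Y (weight of products minus weight of reactants):
R1: Z -> B: (2·1) − (2·1) = 2 − 2 = 0
R2: E -> Y: (1·1) − (1·1) = 1 − 1 = 0
R3: Z -> 2 E: (1·2) − (2·1) = 2 − 2 = 0
R4: B -> Z: (2·1) − (2·1) = 2 − 2 = 0
Every reaction leaves W unchanged, so W is conserved and no simulation is needed: W(T) = W(0) = 8.31 + 2·24.58 + 2·23.82 + 41.70 = 146.81

Value at T = 146.81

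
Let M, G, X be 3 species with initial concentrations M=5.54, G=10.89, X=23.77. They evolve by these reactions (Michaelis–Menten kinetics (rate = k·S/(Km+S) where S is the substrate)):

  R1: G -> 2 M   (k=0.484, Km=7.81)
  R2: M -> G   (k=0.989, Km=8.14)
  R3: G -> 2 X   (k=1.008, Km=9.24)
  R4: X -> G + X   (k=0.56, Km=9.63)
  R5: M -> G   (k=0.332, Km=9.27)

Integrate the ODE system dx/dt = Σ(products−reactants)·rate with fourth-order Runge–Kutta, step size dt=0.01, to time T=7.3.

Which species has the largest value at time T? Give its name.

RK4 with dt=0.01: 730 steps to T=7.3. Trajectory (selected grid times):
t=0.00: M=5.54 G=10.89 X=23.77
t=0.81: M=5.57 G=10.97 X=24.65
t=1.62: M=5.60 G=11.05 X=25.54
t=2.43: M=5.63 G=11.14 X=26.43
t=3.24: M=5.67 G=11.22 X=27.33
t=4.06: M=5.70 G=11.31 X=28.24
t=4.87: M=5.73 G=11.40 X=29.14
t=5.68: M=5.76 G=11.49 X=30.04
t=6.49: M=5.79 G=11.59 X=30.95
t=7.30: M=5.83 G=11.68 X=31.86
At T=7.3: M=5.83 G=11.68 X=31.86; the largest is X.

Dominant species at T: X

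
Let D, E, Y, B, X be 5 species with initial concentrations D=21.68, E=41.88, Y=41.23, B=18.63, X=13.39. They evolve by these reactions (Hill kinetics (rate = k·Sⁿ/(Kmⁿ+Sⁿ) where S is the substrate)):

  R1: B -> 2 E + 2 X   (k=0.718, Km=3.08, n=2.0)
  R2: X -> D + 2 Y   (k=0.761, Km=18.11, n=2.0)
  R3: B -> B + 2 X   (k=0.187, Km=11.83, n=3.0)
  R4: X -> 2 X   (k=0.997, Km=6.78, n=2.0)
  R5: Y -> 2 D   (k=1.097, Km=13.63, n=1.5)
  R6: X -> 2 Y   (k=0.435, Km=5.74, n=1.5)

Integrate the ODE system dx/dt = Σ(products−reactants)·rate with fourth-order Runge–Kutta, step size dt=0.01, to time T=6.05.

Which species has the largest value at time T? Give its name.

Dominant species at T: E

RK4 with dt=0.01: 605 steps to T=6.05. Trajectory (selected grid times):
t=0.00: D=21.68 E=41.88 Y=41.23 B=18.63 X=13.39
t=0.67: D=23.11 E=42.82 Y=41.46 B=18.16 X=14.64
t=1.34: D=24.56 E=43.75 Y=41.73 B=17.69 X=15.88
t=2.02: D=26.05 E=44.70 Y=42.07 B=17.22 X=17.12
t=2.69: D=27.54 E=45.63 Y=42.43 B=16.76 X=18.33
t=3.36: D=29.05 E=46.56 Y=42.84 B=16.29 X=19.52
t=4.03: D=30.58 E=47.49 Y=43.29 B=15.83 X=20.69
t=4.71: D=32.15 E=48.43 Y=43.77 B=15.36 X=21.86
t=5.38: D=33.71 E=49.35 Y=44.28 B=14.89 X=23.00
t=6.05: D=35.29 E=50.27 Y=44.81 B=14.43 X=24.12
At T=6.05: D=35.29 E=50.27 Y=44.81 B=14.43 X=24.12; the largest is E.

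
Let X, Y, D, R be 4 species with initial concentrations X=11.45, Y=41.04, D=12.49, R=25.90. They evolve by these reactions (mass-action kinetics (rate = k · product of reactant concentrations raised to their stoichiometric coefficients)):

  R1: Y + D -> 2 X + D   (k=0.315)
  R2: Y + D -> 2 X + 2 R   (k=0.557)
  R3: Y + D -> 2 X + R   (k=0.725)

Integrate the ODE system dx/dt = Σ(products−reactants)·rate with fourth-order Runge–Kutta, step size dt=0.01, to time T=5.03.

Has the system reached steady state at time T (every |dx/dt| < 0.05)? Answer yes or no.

Steady state at T: yes

RK4 with dt=0.01: 503 steps to T=5.03. Trajectory (selected grid times):
t=0.00: X=11.45 Y=41.04 D=12.49 R=25.90
t=0.56: X=42.57 Y=25.48 D=0.00 R=43.82
t=1.12: X=42.57 Y=25.48 D=0.00 R=43.82
t=1.68: X=42.57 Y=25.48 D=0.00 R=43.82
t=2.24: X=42.57 Y=25.48 D=0.00 R=43.82
t=2.79: X=42.57 Y=25.48 D=0.00 R=43.82
t=3.35: X=42.57 Y=25.48 D=0.00 R=43.82
t=3.91: X=42.57 Y=25.48 D=0.00 R=43.82
t=4.47: X=42.57 Y=25.48 D=0.00 R=43.82
t=5.03: X=42.57 Y=25.48 D=0.00 R=43.82
Rates at T: R1=0.0000, R2=0.0000, R3=0.0000
dx/dt at T (Σ net stoichiometry × rate): X=+0.0000, Y=-0.0000, D=-0.0000, R=+0.0000
Largest |dx/dt| is |+0.0000| (X) < 0.05 → steady.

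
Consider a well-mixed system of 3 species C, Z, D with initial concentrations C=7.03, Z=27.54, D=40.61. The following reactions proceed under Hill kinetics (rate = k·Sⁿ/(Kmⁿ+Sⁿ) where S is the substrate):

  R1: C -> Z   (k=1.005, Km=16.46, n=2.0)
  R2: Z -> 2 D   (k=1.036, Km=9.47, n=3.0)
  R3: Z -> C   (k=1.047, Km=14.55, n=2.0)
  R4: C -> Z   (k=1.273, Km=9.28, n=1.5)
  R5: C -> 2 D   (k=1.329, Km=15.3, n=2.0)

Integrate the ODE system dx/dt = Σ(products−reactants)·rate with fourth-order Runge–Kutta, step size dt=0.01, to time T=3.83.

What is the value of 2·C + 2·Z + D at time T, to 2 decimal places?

Value at T = 109.75

Check how each reaction changes W = 2·C + 2·Z + D (weight of products minus weight of reactants):
R1: C -> Z: (2·1) − (2·1) = 2 − 2 = 0
R2: Z -> 2 D: (1·2) − (2·1) = 2 − 2 = 0
R3: Z -> C: (2·1) − (2·1) = 2 − 2 = 0
R4: C -> Z: (2·1) − (2·1) = 2 − 2 = 0
R5: C -> 2 D: (1·2) − (2·1) = 2 − 2 = 0
Every reaction leaves W unchanged, so W is conserved and no simulation is needed: W(T) = W(0) = 2·7.03 + 2·27.54 + 40.61 = 109.75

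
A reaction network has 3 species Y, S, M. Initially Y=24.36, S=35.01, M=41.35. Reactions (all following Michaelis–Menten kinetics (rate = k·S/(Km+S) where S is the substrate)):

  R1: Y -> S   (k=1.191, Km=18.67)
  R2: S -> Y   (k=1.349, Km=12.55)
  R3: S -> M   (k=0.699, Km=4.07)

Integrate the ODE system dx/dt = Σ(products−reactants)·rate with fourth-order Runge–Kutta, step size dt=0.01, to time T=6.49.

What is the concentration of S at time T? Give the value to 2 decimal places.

S at T = 29.15

RK4 with dt=0.01: 649 steps to T=6.49. Trajectory (selected grid times):
t=0.00: Y=24.36 S=35.01 M=41.35
t=0.72: Y=24.59 S=34.33 M=41.80
t=1.44: Y=24.81 S=33.66 M=42.25
t=2.16: Y=25.02 S=33.00 M=42.70
t=2.88: Y=25.23 S=32.34 M=43.15
t=3.61: Y=25.44 S=31.68 M=43.60
t=4.33: Y=25.64 S=31.04 M=44.04
t=5.05: Y=25.83 S=30.40 M=44.49
t=5.77: Y=26.02 S=29.77 M=44.93
t=6.49: Y=26.20 S=29.15 M=45.37
Read off S at T=6.49: 29.15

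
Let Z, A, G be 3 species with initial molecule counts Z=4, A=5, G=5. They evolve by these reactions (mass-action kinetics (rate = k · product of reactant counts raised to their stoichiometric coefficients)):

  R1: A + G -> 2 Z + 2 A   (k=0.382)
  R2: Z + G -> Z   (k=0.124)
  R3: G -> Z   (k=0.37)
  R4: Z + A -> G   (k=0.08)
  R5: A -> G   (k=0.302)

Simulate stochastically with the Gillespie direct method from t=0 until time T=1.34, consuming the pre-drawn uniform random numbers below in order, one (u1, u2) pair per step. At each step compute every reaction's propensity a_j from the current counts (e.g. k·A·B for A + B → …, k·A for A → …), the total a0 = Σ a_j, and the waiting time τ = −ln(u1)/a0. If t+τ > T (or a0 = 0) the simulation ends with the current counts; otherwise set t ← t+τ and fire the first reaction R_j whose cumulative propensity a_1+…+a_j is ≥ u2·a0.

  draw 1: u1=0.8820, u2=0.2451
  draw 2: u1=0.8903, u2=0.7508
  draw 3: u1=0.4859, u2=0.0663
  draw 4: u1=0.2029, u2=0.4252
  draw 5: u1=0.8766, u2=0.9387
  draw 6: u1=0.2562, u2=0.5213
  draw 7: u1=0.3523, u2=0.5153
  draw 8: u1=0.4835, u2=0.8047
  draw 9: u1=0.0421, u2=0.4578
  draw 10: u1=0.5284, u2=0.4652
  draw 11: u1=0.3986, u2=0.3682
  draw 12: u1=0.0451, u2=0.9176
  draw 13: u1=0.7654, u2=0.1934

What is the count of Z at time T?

t=0.000: Z=4 A=5 G=5
Draw 1: a1=9.550, a2=2.480, a3=1.850, a4=1.600, a5=1.510, a0=16.990; τ=−ln(0.8820)/16.990=0.007 → t=0.007; u2·a0=0.2451·16.990=4.164 ≤ a1=9.550 → R1 fires; Z=6 A=6 G=4
Draw 2: a1=9.168, a2=2.976, a3=1.480, a4=2.880, a5=1.812, a0=18.316; τ=−ln(0.8903)/18.316=0.006 → t=0.014; u2·a0=0.7508·18.316=13.752; a1+…+a3=13.624 < 13.752 ≤ a1+…+a4=16.504 → R4 fires; Z=5 A=5 G=5
Draw 3: a1=9.550, a2=3.100, a3=1.850, a4=2.000, a5=1.510, a0=18.010; τ=−ln(0.4859)/18.010=0.040 → t=0.054; u2·a0=0.0663·18.010=1.194 ≤ a1=9.550 → R1 fires; Z=7 A=6 G=4
Draw 4: a1=9.168, a2=3.472, a3=1.480, a4=3.360, a5=1.812, a0=19.292; τ=−ln(0.2029)/19.292=0.083 → t=0.136; u2·a0=0.4252·19.292=8.203 ≤ a1=9.168 → R1 fires; Z=9 A=7 G=3
Draw 5: a1=8.022, a2=3.348, a3=1.110, a4=5.040, a5=2.114, a0=19.634; τ=−ln(0.8766)/19.634=0.007 → t=0.143; u2·a0=0.9387·19.634=18.430; a1+…+a4=17.520 < 18.430 ≤ a1+…+a5=19.634 → R5 fires; Z=9 A=6 G=4
Draw 6: a1=9.168, a2=4.464, a3=1.480, a4=4.320, a5=1.812, a0=21.244; τ=−ln(0.2562)/21.244=0.064 → t=0.207; u2·a0=0.5213·21.244=11.074; a1=9.168 < 11.074 ≤ a1+a2=13.632 → R2 fires; Z=9 A=6 G=3
Draw 7: a1=6.876, a2=3.348, a3=1.110, a4=4.320, a5=1.812, a0=17.466; τ=−ln(0.3523)/17.466=0.060 → t=0.267; u2·a0=0.5153·17.466=9.000; a1=6.876 < 9.000 ≤ a1+a2=10.224 → R2 fires; Z=9 A=6 G=2
Draw 8: a1=4.584, a2=2.232, a3=0.740, a4=4.320, a5=1.812, a0=13.688; τ=−ln(0.4835)/13.688=0.053 → t=0.320; u2·a0=0.8047·13.688=11.015; a1+…+a3=7.556 < 11.015 ≤ a1+…+a4=11.876 → R4 fires; Z=8 A=5 G=3
Draw 9: a1=5.730, a2=2.976, a3=1.110, a4=3.200, a5=1.510, a0=14.526; τ=−ln(0.0421)/14.526=0.218 → t=0.538; u2·a0=0.4578·14.526=6.650; a1=5.730 < 6.650 ≤ a1+a2=8.706 → R2 fires; Z=8 A=5 G=2
Draw 10: a1=3.820, a2=1.984, a3=0.740, a4=3.200, a5=1.510, a0=11.254; τ=−ln(0.5284)/11.254=0.057 → t=0.595; u2·a0=0.4652·11.254=5.235; a1=3.820 < 5.235 ≤ a1+a2=5.804 → R2 fires; Z=8 A=5 G=1
Draw 11: a1=1.910, a2=0.992, a3=0.370, a4=3.200, a5=1.510, a0=7.982; τ=−ln(0.3986)/7.982=0.115 → t=0.710; u2·a0=0.3682·7.982=2.939; a1+a2=2.902 < 2.939 ≤ a1+…+a3=3.272 → R3 fires; Z=9 A=5 G=0
Draw 12: a1=0.000, a2=0.000, a3=0.000, a4=3.600, a5=1.510, a0=5.110; τ=−ln(0.0451)/5.110=0.606 → t=1.317; u2·a0=0.9176·5.110=4.689; a1+…+a4=3.600 < 4.689 ≤ a1+…+a5=5.110 → R5 fires; Z=9 A=4 G=1
Draw 13: a1=1.528, a2=1.116, a3=0.370, a4=2.880, a5=1.208, a0=7.102; τ=−ln(0.7654)/7.102=0.038 → t=1.354 > T=1.34: stop.
Read off Z at T=1.34: 9

Z at T = 9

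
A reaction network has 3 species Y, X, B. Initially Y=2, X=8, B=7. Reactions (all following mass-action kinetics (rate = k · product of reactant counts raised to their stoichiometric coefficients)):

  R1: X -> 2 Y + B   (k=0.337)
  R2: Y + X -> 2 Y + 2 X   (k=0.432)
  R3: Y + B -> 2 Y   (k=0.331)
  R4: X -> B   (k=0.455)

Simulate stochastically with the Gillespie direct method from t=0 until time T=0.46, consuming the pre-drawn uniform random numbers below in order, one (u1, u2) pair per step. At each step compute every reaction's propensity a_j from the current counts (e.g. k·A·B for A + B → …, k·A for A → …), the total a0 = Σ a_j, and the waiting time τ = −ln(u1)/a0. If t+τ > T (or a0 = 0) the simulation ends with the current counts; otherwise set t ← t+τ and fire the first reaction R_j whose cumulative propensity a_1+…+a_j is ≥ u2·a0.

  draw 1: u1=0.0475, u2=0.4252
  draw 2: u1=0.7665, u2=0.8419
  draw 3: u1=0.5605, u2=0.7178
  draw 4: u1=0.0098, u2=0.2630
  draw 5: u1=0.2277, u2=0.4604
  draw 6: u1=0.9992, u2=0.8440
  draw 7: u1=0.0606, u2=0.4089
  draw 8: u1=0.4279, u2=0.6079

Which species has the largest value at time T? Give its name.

t=0.000: Y=2 X=8 B=7
Draw 1: a1=2.696, a2=6.912, a3=4.634, a4=3.640, a0=17.882; τ=−ln(0.0475)/17.882=0.170 → t=0.170; u2·a0=0.4252·17.882=7.603; a1=2.696 < 7.603 ≤ a1+a2=9.608 → R2 fires; Y=3 X=9 B=7
Draw 2: a1=3.033, a2=11.664, a3=6.951, a4=4.095, a0=25.743; τ=−ln(0.7665)/25.743=0.010 → t=0.181; u2·a0=0.8419·25.743=21.673; a1+…+a3=21.648 < 21.673 ≤ a1+…+a4=25.743 → R4 fires; Y=3 X=8 B=8
Draw 3: a1=2.696, a2=10.368, a3=7.944, a4=3.640, a0=24.648; τ=−ln(0.5605)/24.648=0.023 → t=0.204; u2·a0=0.7178·24.648=17.692; a1+a2=13.064 < 17.692 ≤ a1+…+a3=21.008 → R3 fires; Y=4 X=8 B=7
Draw 4: a1=2.696, a2=13.824, a3=9.268, a4=3.640, a0=29.428; τ=−ln(0.0098)/29.428=0.157 → t=0.361; u2·a0=0.2630·29.428=7.740; a1=2.696 < 7.740 ≤ a1+a2=16.520 → R2 fires; Y=5 X=9 B=7
Draw 5: a1=3.033, a2=19.440, a3=11.585, a4=4.095, a0=38.153; τ=−ln(0.2277)/38.153=0.039 → t=0.400; u2·a0=0.4604·38.153=17.566; a1=3.033 < 17.566 ≤ a1+a2=22.473 → R2 fires; Y=6 X=10 B=7
Draw 6: a1=3.370, a2=25.920, a3=13.902, a4=4.550, a0=47.742; τ=−ln(0.9992)/47.742=0.000 → t=0.400; u2·a0=0.8440·47.742=40.294; a1+a2=29.290 < 40.294 ≤ a1+…+a3=43.192 → R3 fires; Y=7 X=10 B=6
Draw 7: a1=3.370, a2=30.240, a3=13.902, a4=4.550, a0=52.062; τ=−ln(0.0606)/52.062=0.054 → t=0.454; u2·a0=0.4089·52.062=21.288; a1=3.370 < 21.288 ≤ a1+a2=33.610 → R2 fires; Y=8 X=11 B=6
Draw 8: a1=3.707, a2=38.016, a3=15.888, a4=5.005, a0=62.616; τ=−ln(0.4279)/62.616=0.014 → t=0.468 > T=0.46: stop.
At T=0.46: Y=8 X=11 B=6; the largest is X.

Dominant species at T: X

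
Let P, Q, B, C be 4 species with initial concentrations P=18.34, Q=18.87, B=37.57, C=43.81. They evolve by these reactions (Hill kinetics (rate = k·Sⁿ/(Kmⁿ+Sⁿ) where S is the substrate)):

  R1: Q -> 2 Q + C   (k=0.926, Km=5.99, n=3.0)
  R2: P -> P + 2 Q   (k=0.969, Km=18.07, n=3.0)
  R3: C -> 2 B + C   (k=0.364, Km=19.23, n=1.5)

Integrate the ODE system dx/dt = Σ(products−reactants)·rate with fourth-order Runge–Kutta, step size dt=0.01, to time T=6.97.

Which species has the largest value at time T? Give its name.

RK4 with dt=0.01: 697 steps to T=6.97. Trajectory (selected grid times):
t=0.00: P=18.34 Q=18.87 B=37.57 C=43.81
t=0.77: P=18.34 Q=20.33 B=38.01 C=44.50
t=1.55: P=18.34 Q=21.80 B=38.45 C=45.21
t=2.32: P=18.34 Q=23.27 B=38.89 C=45.91
t=3.10: P=18.34 Q=24.75 B=39.34 C=46.62
t=3.87: P=18.34 Q=26.22 B=39.78 C=47.32
t=4.65: P=18.34 Q=27.70 B=40.23 C=48.04
t=5.42: P=18.34 Q=29.17 B=40.68 C=48.74
t=6.20: P=18.34 Q=30.66 B=41.14 C=49.46
t=6.97: P=18.34 Q=32.13 B=41.59 C=50.17
At T=6.97: P=18.34 Q=32.13 B=41.59 C=50.17; the largest is C.

Dominant species at T: C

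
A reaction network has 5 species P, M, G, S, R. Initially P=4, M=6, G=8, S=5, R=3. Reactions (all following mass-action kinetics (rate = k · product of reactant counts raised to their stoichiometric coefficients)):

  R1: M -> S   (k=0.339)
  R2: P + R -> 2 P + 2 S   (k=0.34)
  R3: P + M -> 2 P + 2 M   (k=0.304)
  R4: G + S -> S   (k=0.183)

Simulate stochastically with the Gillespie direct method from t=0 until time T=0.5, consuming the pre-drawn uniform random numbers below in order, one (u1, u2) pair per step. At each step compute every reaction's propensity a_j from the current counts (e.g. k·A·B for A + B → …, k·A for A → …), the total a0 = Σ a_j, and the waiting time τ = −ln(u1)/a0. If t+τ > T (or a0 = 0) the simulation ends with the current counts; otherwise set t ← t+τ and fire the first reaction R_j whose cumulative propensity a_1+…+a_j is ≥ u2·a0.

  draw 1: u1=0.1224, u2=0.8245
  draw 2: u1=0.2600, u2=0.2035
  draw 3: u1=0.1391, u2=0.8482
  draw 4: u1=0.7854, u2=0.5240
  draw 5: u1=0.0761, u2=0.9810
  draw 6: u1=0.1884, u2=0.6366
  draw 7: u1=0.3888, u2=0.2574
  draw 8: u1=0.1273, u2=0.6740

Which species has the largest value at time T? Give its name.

Dominant species at T: M

t=0.000: P=4 M=6 G=8 S=5 R=3
Draw 1: a1=2.034, a2=4.080, a3=7.296, a4=7.320, a0=20.730; τ=−ln(0.1224)/20.730=0.101 → t=0.101; u2·a0=0.8245·20.730=17.092; a1+…+a3=13.410 < 17.092 ≤ a1+…+a4=20.730 → R4 fires; P=4 M=6 G=7 S=5 R=3
Draw 2: a1=2.034, a2=4.080, a3=7.296, a4=6.405, a0=19.815; τ=−ln(0.2600)/19.815=0.068 → t=0.169; u2·a0=0.2035·19.815=4.032; a1=2.034 < 4.032 ≤ a1+a2=6.114 → R2 fires; P=5 M=6 G=7 S=7 R=2
Draw 3: a1=2.034, a2=3.400, a3=9.120, a4=8.967, a0=23.521; τ=−ln(0.1391)/23.521=0.084 → t=0.253; u2·a0=0.8482·23.521=19.951; a1+…+a3=14.554 < 19.951 ≤ a1+…+a4=23.521 → R4 fires; P=5 M=6 G=6 S=7 R=2
Draw 4: a1=2.034, a2=3.400, a3=9.120, a4=7.686, a0=22.240; τ=−ln(0.7854)/22.240=0.011 → t=0.264; u2·a0=0.5240·22.240=11.654; a1+a2=5.434 < 11.654 ≤ a1+…+a3=14.554 → R3 fires; P=6 M=7 G=6 S=7 R=2
Draw 5: a1=2.373, a2=4.080, a3=12.768, a4=7.686, a0=26.907; τ=−ln(0.0761)/26.907=0.096 → t=0.360; u2·a0=0.9810·26.907=26.396; a1+…+a3=19.221 < 26.396 ≤ a1+…+a4=26.907 → R4 fires; P=6 M=7 G=5 S=7 R=2
Draw 6: a1=2.373, a2=4.080, a3=12.768, a4=6.405, a0=25.626; τ=−ln(0.1884)/25.626=0.065 → t=0.425; u2·a0=0.6366·25.626=16.314; a1+a2=6.453 < 16.314 ≤ a1+…+a3=19.221 → R3 fires; P=7 M=8 G=5 S=7 R=2
Draw 7: a1=2.712, a2=4.760, a3=17.024, a4=6.405, a0=30.901; τ=−ln(0.3888)/30.901=0.031 → t=0.455; u2·a0=0.2574·30.901=7.954; a1+a2=7.472 < 7.954 ≤ a1+…+a3=24.496 → R3 fires; P=8 M=9 G=5 S=7 R=2
Draw 8: a1=3.051, a2=5.440, a3=21.888, a4=6.405, a0=36.784; τ=−ln(0.1273)/36.784=0.056 → t=0.512 > T=0.5: stop.
At T=0.5: P=8 M=9 G=5 S=7 R=2; the largest is M.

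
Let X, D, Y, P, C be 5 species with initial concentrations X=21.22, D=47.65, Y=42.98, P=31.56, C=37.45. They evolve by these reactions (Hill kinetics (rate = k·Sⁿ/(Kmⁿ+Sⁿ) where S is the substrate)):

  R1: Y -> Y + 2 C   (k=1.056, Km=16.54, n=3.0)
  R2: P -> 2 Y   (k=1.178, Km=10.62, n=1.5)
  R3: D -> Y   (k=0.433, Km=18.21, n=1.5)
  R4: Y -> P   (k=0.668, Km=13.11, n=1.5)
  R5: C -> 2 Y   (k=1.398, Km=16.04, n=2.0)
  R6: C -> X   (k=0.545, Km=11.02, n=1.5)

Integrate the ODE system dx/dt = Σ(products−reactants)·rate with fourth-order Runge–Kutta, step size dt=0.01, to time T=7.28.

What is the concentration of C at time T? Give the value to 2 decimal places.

RK4 with dt=0.01: 728 steps to T=7.28. Trajectory (selected grid times):
t=0.00: X=21.22 D=47.65 Y=42.98 P=31.56 C=37.45
t=0.81: X=21.60 D=47.37 Y=46.31 P=31.23 C=37.74
t=1.62: X=21.98 D=47.08 Y=49.63 P=30.91 C=38.04
t=2.43: X=22.36 D=46.80 Y=52.94 P=30.59 C=38.35
t=3.24: X=22.75 D=46.52 Y=56.25 P=30.29 C=38.67
t=4.04: X=23.13 D=46.24 Y=59.52 P=29.99 C=38.98
t=4.85: X=23.51 D=45.96 Y=62.82 P=29.69 C=39.31
t=5.66: X=23.90 D=45.68 Y=66.12 P=29.41 C=39.63
t=6.47: X=24.28 D=45.40 Y=69.41 P=29.12 C=39.96
t=7.28: X=24.67 D=45.12 Y=72.71 P=28.84 C=40.29
Read off C at T=7.28: 40.29

C at T = 40.29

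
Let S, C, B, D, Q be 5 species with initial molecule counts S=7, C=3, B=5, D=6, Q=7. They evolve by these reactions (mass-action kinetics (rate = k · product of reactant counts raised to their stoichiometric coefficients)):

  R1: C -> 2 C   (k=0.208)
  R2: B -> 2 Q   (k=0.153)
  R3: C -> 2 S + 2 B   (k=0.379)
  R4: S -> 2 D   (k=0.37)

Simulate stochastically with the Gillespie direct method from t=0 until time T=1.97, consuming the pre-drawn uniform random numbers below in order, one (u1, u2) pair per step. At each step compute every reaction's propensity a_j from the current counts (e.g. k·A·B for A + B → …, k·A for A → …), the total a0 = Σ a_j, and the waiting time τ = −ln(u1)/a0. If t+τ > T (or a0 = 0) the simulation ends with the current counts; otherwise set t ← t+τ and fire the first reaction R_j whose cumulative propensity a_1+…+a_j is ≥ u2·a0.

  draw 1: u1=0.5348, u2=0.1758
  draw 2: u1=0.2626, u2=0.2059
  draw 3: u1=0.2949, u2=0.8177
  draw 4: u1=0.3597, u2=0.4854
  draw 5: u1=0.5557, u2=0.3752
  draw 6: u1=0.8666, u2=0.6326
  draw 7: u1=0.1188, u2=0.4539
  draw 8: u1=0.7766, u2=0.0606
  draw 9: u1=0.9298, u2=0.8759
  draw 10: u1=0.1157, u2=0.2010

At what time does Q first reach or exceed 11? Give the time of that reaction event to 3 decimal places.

Threshold first reached at t = 0.392

t=0.000: S=7 C=3 B=5 D=6 Q=7
Draw 1: a1=0.624, a2=0.765, a3=1.137, a4=2.590, a0=5.116; τ=−ln(0.5348)/5.116=0.122 → t=0.122; u2·a0=0.1758·5.116=0.899; a1=0.624 < 0.899 ≤ a1+a2=1.389 → R2 fires; S=7 C=3 B=4 D=6 Q=9
Draw 2: a1=0.624, a2=0.612, a3=1.137, a4=2.590, a0=4.963; τ=−ln(0.2626)/4.963=0.269 → t=0.392; u2·a0=0.2059·4.963=1.022; a1=0.624 < 1.022 ≤ a1+a2=1.236 → R2 fires; S=7 C=3 B=3 D=6 Q=11
Draw 3: a1=0.624, a2=0.459, a3=1.137, a4=2.590, a0=4.810; τ=−ln(0.2949)/4.810=0.254 → t=0.646; u2·a0=0.8177·4.810=3.933; a1+…+a3=2.220 < 3.933 ≤ a1+…+a4=4.810 → R4 fires; S=6 C=3 B=3 D=8 Q=11
Draw 4: a1=0.624, a2=0.459, a3=1.137, a4=2.220, a0=4.440; τ=−ln(0.3597)/4.440=0.230 → t=0.876; u2·a0=0.4854·4.440=2.155; a1+a2=1.083 < 2.155 ≤ a1+…+a3=2.220 → R3 fires; S=8 C=2 B=5 D=8 Q=11
Draw 5: a1=0.416, a2=0.765, a3=0.758, a4=2.960, a0=4.899; τ=−ln(0.5557)/4.899=0.120 → t=0.996; u2·a0=0.3752·4.899=1.838; a1+a2=1.181 < 1.838 ≤ a1+…+a3=1.939 → R3 fires; S=10 C=1 B=7 D=8 Q=11
Draw 6: a1=0.208, a2=1.071, a3=0.379, a4=3.700, a0=5.358; τ=−ln(0.8666)/5.358=0.027 → t=1.023; u2·a0=0.6326·5.358=3.389; a1+…+a3=1.658 < 3.389 ≤ a1+…+a4=5.358 → R4 fires; S=9 C=1 B=7 D=10 Q=11
Draw 7: a1=0.208, a2=1.071, a3=0.379, a4=3.330, a0=4.988; τ=−ln(0.1188)/4.988=0.427 → t=1.450; u2·a0=0.4539·4.988=2.264; a1+…+a3=1.658 < 2.264 ≤ a1+…+a4=4.988 → R4 fires; S=8 C=1 B=7 D=12 Q=11
Draw 8: a1=0.208, a2=1.071, a3=0.379, a4=2.960, a0=4.618; τ=−ln(0.7766)/4.618=0.055 → t=1.504; u2·a0=0.0606·4.618=0.280; a1=0.208 < 0.280 ≤ a1+a2=1.279 → R2 fires; S=8 C=1 B=6 D=12 Q=13
Draw 9: a1=0.208, a2=0.918, a3=0.379, a4=2.960, a0=4.465; τ=−ln(0.9298)/4.465=0.016 → t=1.521; u2·a0=0.8759·4.465=3.911; a1+…+a3=1.505 < 3.911 ≤ a1+…+a4=4.465 → R4 fires; S=7 C=1 B=6 D=14 Q=13
Draw 10: a1=0.208, a2=0.918, a3=0.379, a4=2.590, a0=4.095; τ=−ln(0.1157)/4.095=0.527 → t=2.047 > T=1.97: stop.
Q first becomes ≥ 11 when it reaches 11 at the event at t=0.392.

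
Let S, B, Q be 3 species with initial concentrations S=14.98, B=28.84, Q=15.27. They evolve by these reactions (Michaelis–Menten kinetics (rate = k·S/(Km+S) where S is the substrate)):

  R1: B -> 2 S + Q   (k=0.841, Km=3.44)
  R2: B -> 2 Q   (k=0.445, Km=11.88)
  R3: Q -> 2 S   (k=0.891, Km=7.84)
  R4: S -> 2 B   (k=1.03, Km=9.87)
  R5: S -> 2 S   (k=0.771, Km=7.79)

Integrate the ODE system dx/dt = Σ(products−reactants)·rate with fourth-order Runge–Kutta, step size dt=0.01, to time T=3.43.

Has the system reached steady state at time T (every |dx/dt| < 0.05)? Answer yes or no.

Steady state at T: no

RK4 with dt=0.01: 343 steps to T=3.43. Trajectory (selected grid times):
t=0.00: S=14.98 B=28.84 Q=15.27
t=0.38: S=15.96 B=28.91 Q=15.57
t=0.76: S=16.93 B=29.00 Q=15.87
t=1.14: S=17.91 B=29.09 Q=16.17
t=1.52: S=18.89 B=29.19 Q=16.47
t=1.91: S=19.90 B=29.31 Q=16.77
t=2.29: S=20.88 B=29.43 Q=17.07
t=2.67: S=21.87 B=29.56 Q=17.36
t=3.05: S=22.85 B=29.69 Q=17.65
t=3.43: S=23.84 B=29.84 Q=17.95
Rates at T: R1=0.7541, R2=0.3183, R3=0.6201, R4=0.7284, R5=0.5811
dx/dt at T (Σ net stoichiometry × rate): S=+2.6010, B=+0.3845, Q=+0.7705
Largest |dx/dt| is |+2.6010| (S) ≥ 0.05 → not steady.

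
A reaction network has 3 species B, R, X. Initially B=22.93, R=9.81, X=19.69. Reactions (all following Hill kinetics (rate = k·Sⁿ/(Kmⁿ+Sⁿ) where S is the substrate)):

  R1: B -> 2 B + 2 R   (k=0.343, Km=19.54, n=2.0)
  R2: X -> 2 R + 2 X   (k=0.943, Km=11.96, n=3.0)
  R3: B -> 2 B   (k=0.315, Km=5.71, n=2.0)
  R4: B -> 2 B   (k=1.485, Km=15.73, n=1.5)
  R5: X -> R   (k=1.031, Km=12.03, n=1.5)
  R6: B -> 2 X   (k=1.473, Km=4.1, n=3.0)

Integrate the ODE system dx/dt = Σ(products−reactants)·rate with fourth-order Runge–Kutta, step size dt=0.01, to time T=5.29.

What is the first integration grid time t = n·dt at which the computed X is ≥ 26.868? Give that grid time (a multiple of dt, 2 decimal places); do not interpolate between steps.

RK4 with dt=0.01: 529 steps to T=5.29. Trajectory (selected grid times):
t=0.00: B=22.93 R=9.81 X=19.69
t=0.59: B=22.92 R=11.39 X=21.46
t=1.18: B=22.90 R=13.03 X=23.24
t=1.76: B=22.89 R=14.68 X=24.98
t=2.35: B=22.88 R=16.38 X=26.75
t=2.38: B=22.87 R=16.47 X=26.84
t=2.39: B=22.87 R=16.50 X=26.87
t=2.94: B=22.86 R=18.12 X=28.52
t=3.53: B=22.85 R=19.88 X=30.29
t=4.11: B=22.83 R=21.63 X=32.03
t=4.70: B=22.82 R=23.42 X=33.79
t=5.29: B=22.80 R=25.23 X=35.54
X(2.38)=26.844 < 26.868 but X(2.39)=26.874 ≥ 26.868, so the first grid time is t=2.39.

Threshold first reached at t = 2.39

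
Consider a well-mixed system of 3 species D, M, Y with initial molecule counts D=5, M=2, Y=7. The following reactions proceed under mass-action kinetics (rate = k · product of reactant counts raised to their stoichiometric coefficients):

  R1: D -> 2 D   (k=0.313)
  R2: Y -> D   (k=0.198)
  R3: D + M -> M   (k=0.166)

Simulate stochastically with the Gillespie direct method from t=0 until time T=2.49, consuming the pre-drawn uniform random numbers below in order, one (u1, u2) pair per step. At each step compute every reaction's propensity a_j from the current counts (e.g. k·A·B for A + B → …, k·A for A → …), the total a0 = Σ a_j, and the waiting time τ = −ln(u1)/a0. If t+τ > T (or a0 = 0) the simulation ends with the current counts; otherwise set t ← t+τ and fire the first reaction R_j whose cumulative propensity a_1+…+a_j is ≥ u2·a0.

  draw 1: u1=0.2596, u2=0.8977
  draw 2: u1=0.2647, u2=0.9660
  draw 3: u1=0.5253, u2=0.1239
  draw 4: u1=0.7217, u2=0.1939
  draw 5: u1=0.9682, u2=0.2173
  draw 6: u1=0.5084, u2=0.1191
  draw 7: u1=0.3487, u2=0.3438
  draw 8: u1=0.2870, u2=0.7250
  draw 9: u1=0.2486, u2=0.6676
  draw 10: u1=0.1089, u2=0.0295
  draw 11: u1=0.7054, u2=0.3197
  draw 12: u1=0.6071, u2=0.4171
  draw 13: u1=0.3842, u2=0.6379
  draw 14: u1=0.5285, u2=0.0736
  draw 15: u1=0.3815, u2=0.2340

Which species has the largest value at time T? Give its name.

Dominant species at T: D

t=0.000: D=5 M=2 Y=7
Draw 1: a1=1.565, a2=1.386, a3=1.660, a0=4.611; τ=−ln(0.2596)/4.611=0.292 → t=0.292; u2·a0=0.8977·4.611=4.139; a1+a2=2.951 < 4.139 ≤ a1+…+a3=4.611 → R3 fires; D=4 M=2 Y=7
Draw 2: a1=1.252, a2=1.386, a3=1.328, a0=3.966; τ=−ln(0.2647)/3.966=0.335 → t=0.628; u2·a0=0.9660·3.966=3.831; a1+a2=2.638 < 3.831 ≤ a1+…+a3=3.966 → R3 fires; D=3 M=2 Y=7
Draw 3: a1=0.939, a2=1.386, a3=0.996, a0=3.321; τ=−ln(0.5253)/3.321=0.194 → t=0.821; u2·a0=0.1239·3.321=0.411 ≤ a1=0.939 → R1 fires; D=4 M=2 Y=7
Draw 4: a1=1.252, a2=1.386, a3=1.328, a0=3.966; τ=−ln(0.7217)/3.966=0.082 → t=0.904; u2·a0=0.1939·3.966=0.769 ≤ a1=1.252 → R1 fires; D=5 M=2 Y=7
Draw 5: a1=1.565, a2=1.386, a3=1.660, a0=4.611; τ=−ln(0.9682)/4.611=0.007 → t=0.911; u2·a0=0.2173·4.611=1.002 ≤ a1=1.565 → R1 fires; D=6 M=2 Y=7
Draw 6: a1=1.878, a2=1.386, a3=1.992, a0=5.256; τ=−ln(0.5084)/5.256=0.129 → t=1.039; u2·a0=0.1191·5.256=0.626 ≤ a1=1.878 → R1 fires; D=7 M=2 Y=7
Draw 7: a1=2.191, a2=1.386, a3=2.324, a0=5.901; τ=−ln(0.3487)/5.901=0.179 → t=1.218; u2·a0=0.3438·5.901=2.029 ≤ a1=2.191 → R1 fires; D=8 M=2 Y=7
Draw 8: a1=2.504, a2=1.386, a3=2.656, a0=6.546; τ=−ln(0.2870)/6.546=0.191 → t=1.409; u2·a0=0.7250·6.546=4.746; a1+a2=3.890 < 4.746 ≤ a1+…+a3=6.546 → R3 fires; D=7 M=2 Y=7
Draw 9: a1=2.191, a2=1.386, a3=2.324, a0=5.901; τ=−ln(0.2486)/5.901=0.236 → t=1.645; u2·a0=0.6676·5.901=3.940; a1+a2=3.577 < 3.940 ≤ a1+…+a3=5.901 → R3 fires; D=6 M=2 Y=7
Draw 10: a1=1.878, a2=1.386, a3=1.992, a0=5.256; τ=−ln(0.1089)/5.256=0.422 → t=2.066; u2·a0=0.0295·5.256=0.155 ≤ a1=1.878 → R1 fires; D=7 M=2 Y=7
Draw 11: a1=2.191, a2=1.386, a3=2.324, a0=5.901; τ=−ln(0.7054)/5.901=0.059 → t=2.126; u2·a0=0.3197·5.901=1.887 ≤ a1=2.191 → R1 fires; D=8 M=2 Y=7
Draw 12: a1=2.504, a2=1.386, a3=2.656, a0=6.546; τ=−ln(0.6071)/6.546=0.076 → t=2.202; u2·a0=0.4171·6.546=2.730; a1=2.504 < 2.730 ≤ a1+a2=3.890 → R2 fires; D=9 M=2 Y=6
Draw 13: a1=2.817, a2=1.188, a3=2.988, a0=6.993; τ=−ln(0.3842)/6.993=0.137 → t=2.339; u2·a0=0.6379·6.993=4.461; a1+a2=4.005 < 4.461 ≤ a1+…+a3=6.993 → R3 fires; D=8 M=2 Y=6
Draw 14: a1=2.504, a2=1.188, a3=2.656, a0=6.348; τ=−ln(0.5285)/6.348=0.100 → t=2.439; u2·a0=0.0736·6.348=0.467 ≤ a1=2.504 → R1 fires; D=9 M=2 Y=6
Draw 15: a1=2.817, a2=1.188, a3=2.988, a0=6.993; τ=−ln(0.3815)/6.993=0.138 → t=2.577 > T=2.49: stop.
At T=2.49: D=9 M=2 Y=6; the largest is D.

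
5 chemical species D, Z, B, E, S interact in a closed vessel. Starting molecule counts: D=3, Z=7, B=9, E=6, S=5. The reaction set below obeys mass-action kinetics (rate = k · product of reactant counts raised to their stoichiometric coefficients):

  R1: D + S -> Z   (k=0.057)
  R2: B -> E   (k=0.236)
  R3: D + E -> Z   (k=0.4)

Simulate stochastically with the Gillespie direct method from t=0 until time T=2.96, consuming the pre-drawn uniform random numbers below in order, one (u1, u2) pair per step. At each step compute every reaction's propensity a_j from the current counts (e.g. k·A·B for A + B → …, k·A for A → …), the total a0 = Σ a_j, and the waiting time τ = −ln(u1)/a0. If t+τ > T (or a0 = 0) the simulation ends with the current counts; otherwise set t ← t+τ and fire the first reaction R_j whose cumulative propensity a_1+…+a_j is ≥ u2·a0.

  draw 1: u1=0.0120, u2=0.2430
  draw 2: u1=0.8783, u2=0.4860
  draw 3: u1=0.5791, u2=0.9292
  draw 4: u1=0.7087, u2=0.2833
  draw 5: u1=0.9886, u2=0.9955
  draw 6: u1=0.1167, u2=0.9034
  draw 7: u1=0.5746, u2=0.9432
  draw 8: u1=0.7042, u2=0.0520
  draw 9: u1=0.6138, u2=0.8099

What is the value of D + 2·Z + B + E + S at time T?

Value at T = 37

Check how each reaction changes W = D + 2·Z + B + E + S (weight of products minus weight of reactants):
R1: D + S -> Z: (2·1) − (1·1 + 1·1) = 2 − 2 = 0
R2: B -> E: (1·1) − (1·1) = 1 − 1 = 0
R3: D + E -> Z: (2·1) − (1·1 + 1·1) = 2 − 2 = 0
Every reaction leaves W unchanged, so W is conserved and no simulation is needed: W(T) = W(0) = 3 + 2·7 + 9 + 6 + 5 = 37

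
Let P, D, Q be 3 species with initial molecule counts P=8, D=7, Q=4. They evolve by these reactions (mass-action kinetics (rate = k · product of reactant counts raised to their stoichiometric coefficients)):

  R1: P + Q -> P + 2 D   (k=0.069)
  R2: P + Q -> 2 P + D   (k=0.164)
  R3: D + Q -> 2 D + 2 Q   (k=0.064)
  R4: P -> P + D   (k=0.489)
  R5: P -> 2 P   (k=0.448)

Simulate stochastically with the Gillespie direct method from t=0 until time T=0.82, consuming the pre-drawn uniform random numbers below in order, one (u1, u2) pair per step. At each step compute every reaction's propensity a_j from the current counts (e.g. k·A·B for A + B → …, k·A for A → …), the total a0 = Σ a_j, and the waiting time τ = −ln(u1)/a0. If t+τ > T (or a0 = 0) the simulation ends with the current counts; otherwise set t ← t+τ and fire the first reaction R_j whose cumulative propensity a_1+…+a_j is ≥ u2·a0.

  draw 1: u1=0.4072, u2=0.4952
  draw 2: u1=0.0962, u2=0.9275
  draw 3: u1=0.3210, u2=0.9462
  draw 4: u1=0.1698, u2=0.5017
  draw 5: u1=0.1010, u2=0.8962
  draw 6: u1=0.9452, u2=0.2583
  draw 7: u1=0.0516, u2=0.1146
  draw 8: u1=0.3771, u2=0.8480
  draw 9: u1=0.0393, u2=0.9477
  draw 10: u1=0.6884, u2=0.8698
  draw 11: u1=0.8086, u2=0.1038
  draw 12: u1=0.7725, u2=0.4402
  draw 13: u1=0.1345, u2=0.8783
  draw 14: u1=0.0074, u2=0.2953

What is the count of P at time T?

t=0.000: P=8 D=7 Q=4
Draw 1: a1=2.208, a2=5.248, a3=1.792, a4=3.912, a5=3.584, a0=16.744; τ=−ln(0.4072)/16.744=0.054 → t=0.054; u2·a0=0.4952·16.744=8.292; a1+a2=7.456 < 8.292 ≤ a1+…+a3=9.248 → R3 fires; P=8 D=8 Q=5
Draw 2: a1=2.760, a2=6.560, a3=2.560, a4=3.912, a5=3.584, a0=19.376; τ=−ln(0.0962)/19.376=0.121 → t=0.174; u2·a0=0.9275·19.376=17.971; a1+…+a4=15.792 < 17.971 ≤ a1+…+a5=19.376 → R5 fires; P=9 D=8 Q=5
Draw 3: a1=3.105, a2=7.380, a3=2.560, a4=4.401, a5=4.032, a0=21.478; τ=−ln(0.3210)/21.478=0.053 → t=0.227; u2·a0=0.9462·21.478=20.322; a1+…+a4=17.446 < 20.322 ≤ a1+…+a5=21.478 → R5 fires; P=10 D=8 Q=5
Draw 4: a1=3.450, a2=8.200, a3=2.560, a4=4.890, a5=4.480, a0=23.580; τ=−ln(0.1698)/23.580=0.075 → t=0.303; u2·a0=0.5017·23.580=11.830; a1+a2=11.650 < 11.830 ≤ a1+…+a3=14.210 → R3 fires; P=10 D=9 Q=6
Draw 5: a1=4.140, a2=9.840, a3=3.456, a4=4.890, a5=4.480, a0=26.806; τ=−ln(0.1010)/26.806=0.086 → t=0.388; u2·a0=0.8962·26.806=24.024; a1+…+a4=22.326 < 24.024 ≤ a1+…+a5=26.806 → R5 fires; P=11 D=9 Q=6
Draw 6: a1=4.554, a2=10.824, a3=3.456, a4=5.379, a5=4.928, a0=29.141; τ=−ln(0.9452)/29.141=0.002 → t=0.390; u2·a0=0.2583·29.141=7.527; a1=4.554 < 7.527 ≤ a1+a2=15.378 → R2 fires; P=12 D=10 Q=5
Draw 7: a1=4.140, a2=9.840, a3=3.200, a4=5.868, a5=5.376, a0=28.424; τ=−ln(0.0516)/28.424=0.104 → t=0.494; u2·a0=0.1146·28.424=3.257 ≤ a1=4.140 → R1 fires; P=12 D=12 Q=4
Draw 8: a1=3.312, a2=7.872, a3=3.072, a4=5.868, a5=5.376, a0=25.500; τ=−ln(0.3771)/25.500=0.038 → t=0.533; u2·a0=0.8480·25.500=21.624; a1+…+a4=20.124 < 21.624 ≤ a1+…+a5=25.500 → R5 fires; P=13 D=12 Q=4
Draw 9: a1=3.588, a2=8.528, a3=3.072, a4=6.357, a5=5.824, a0=27.369; τ=−ln(0.0393)/27.369=0.118 → t=0.651; u2·a0=0.9477·27.369=25.938; a1+…+a4=21.545 < 25.938 ≤ a1+…+a5=27.369 → R5 fires; P=14 D=12 Q=4
Draw 10: a1=3.864, a2=9.184, a3=3.072, a4=6.846, a5=6.272, a0=29.238; τ=−ln(0.6884)/29.238=0.013 → t=0.664; u2·a0=0.8698·29.238=25.431; a1+…+a4=22.966 < 25.431 ≤ a1+…+a5=29.238 → R5 fires; P=15 D=12 Q=4
Draw 11: a1=4.140, a2=9.840, a3=3.072, a4=7.335, a5=6.720, a0=31.107; τ=−ln(0.8086)/31.107=0.007 → t=0.670; u2·a0=0.1038·31.107=3.229 ≤ a1=4.140 → R1 fires; P=15 D=14 Q=3
Draw 12: a1=3.105, a2=7.380, a3=2.688, a4=7.335, a5=6.720, a0=27.228; τ=−ln(0.7725)/27.228=0.009 → t=0.680; u2·a0=0.4402·27.228=11.986; a1+a2=10.485 < 11.986 ≤ a1+…+a3=13.173 → R3 fires; P=15 D=15 Q=4
Draw 13: a1=4.140, a2=9.840, a3=3.840, a4=7.335, a5=6.720, a0=31.875; τ=−ln(0.1345)/31.875=0.063 → t=0.743; u2·a0=0.8783·31.875=27.996; a1+…+a4=25.155 < 27.996 ≤ a1+…+a5=31.875 → R5 fires; P=16 D=15 Q=4
Draw 14: a1=4.416, a2=10.496, a3=3.840, a4=7.824, a5=7.168, a0=33.744; τ=−ln(0.0074)/33.744=0.145 → t=0.888 > T=0.82: stop.
Read off P at T=0.82: 16

P at T = 16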